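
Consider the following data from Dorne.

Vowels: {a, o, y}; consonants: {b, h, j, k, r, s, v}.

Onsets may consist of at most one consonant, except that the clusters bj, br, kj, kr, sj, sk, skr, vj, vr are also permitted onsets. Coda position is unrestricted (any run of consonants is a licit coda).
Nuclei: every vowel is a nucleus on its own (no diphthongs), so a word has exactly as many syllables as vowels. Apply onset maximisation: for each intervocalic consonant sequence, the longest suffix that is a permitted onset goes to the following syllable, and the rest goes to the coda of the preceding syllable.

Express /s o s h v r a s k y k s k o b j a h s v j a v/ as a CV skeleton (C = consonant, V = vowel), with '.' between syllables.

Vowels present: o, a, y, o, a, a; each is a nucleus, giving 6 syllables.
Between /o/ (V1) and /a/ (V2): /shvr/ splits as /sh/ + /vr/ (/vr/ is the longest suffix that is a licit onset).
Between /a/ (V2) and /y/ (V3): cluster /sk/ — /sk/ is itself a permitted onset, so the whole cluster goes right; preceding coda = ∅.
Between /y/ (V3) and /o/ (V4): /ksk/ splits as /k/ + /sk/ (/sk/ is the longest suffix that is a licit onset).
Between /o/ (V4) and /a/ (V5): cluster /bj/ — /bj/ is itself a permitted onset, so the whole cluster goes right; preceding coda = ∅.
Between /a/ (V5) and /a/ (V6): /hsvj/ splits as /hs/ + /vj/ (/vj/ is the longest suffix that is a licit onset).
So the parse is sosh.vra.skyk.sko.bjahs.vjav.
Mapping each syllable to C/V: /sosh/ → CVCC, /vra/ → CCV, /skyk/ → CCVC, /sko/ → CCV, /bjahs/ → CCVCC, /vjav/ → CCVC.

CVCC.CCV.CCVC.CCV.CCVCC.CCVC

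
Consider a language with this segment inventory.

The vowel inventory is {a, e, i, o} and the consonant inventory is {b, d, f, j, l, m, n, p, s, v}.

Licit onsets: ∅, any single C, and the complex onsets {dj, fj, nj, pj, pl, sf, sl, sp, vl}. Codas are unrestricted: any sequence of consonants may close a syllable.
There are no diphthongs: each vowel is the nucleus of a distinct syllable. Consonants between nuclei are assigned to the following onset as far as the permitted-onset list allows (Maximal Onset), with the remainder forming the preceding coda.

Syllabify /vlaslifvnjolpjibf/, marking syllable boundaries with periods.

vla.slifv.njol.pjibf

Vowels present: a, i, o, i; each is a nucleus, giving 4 syllables.
/a…i/ gap (V1→V2): /sl/ is a licit onset in full, so it all attaches to the next syllable.
/i…o/ gap (V2→V3): /fvnj/ splits as /fv/ + /nj/ (/nj/ is the longest suffix that is a licit onset).
/o…i/ gap (V3→V4): /lpj/; trying suffixes from longest down, /pj/ is the first permitted one, so coda /l/ | onset /pj/.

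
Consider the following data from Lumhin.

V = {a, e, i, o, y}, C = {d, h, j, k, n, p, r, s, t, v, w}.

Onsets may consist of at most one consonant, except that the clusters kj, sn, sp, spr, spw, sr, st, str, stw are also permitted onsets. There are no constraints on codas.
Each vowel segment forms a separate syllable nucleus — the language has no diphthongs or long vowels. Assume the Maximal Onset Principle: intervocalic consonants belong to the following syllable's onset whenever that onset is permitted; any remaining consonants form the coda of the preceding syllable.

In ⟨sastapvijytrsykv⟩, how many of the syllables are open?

2

Vowels present: a, a, i, y, y; each is a nucleus, giving 5 syllables.
Between /a/ (V1) and /a/ (V2): /st/ is a licit onset in full, so it all attaches to the next syllable.
Between /a/ (V2) and /i/ (V3): /pv/ — longest licit onset from the right is /v/, leaving /p/ as coda.
Between /i/ (V3) and /y/ (V4): /j/ is a single consonant, so it becomes the next onset.
Between /y/ (V4) and /y/ (V5): /trs/; trying suffixes from longest down, /s/ is the first permitted one, so coda /tr/ | onset /s/.
Result: sa.stap.vi.jytr.sykv.
Classifying each syllable: /sa/ (open), /stap/ (closed), /vi/ (open), /jytr/ (closed), /sykv/ (closed).
Open syllables: 2.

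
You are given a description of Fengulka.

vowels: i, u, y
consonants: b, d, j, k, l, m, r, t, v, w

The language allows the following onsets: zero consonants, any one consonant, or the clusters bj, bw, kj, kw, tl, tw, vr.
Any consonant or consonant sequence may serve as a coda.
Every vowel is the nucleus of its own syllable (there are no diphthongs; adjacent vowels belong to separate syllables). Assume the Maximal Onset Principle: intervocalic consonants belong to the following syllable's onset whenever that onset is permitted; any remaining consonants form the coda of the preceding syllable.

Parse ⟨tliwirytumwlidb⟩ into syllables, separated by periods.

Nuclei (vowels): i, i, y, u, i → 5 syllables.
V1 /i/ – V2 /i/: /w/ → onset of the next syllable (single consonants are always licit onsets).
V2 /i/ – V3 /y/: /r/ is a single consonant, so it becomes the next onset.
V3 /y/ – V4 /u/: /t/ is a single consonant, so it becomes the next onset.
V4 /u/ – V5 /i/: /mwl/ splits as /mw/ + /l/ (/l/ is the longest suffix that is a licit onset).

tli.wi.ry.tumw.lidb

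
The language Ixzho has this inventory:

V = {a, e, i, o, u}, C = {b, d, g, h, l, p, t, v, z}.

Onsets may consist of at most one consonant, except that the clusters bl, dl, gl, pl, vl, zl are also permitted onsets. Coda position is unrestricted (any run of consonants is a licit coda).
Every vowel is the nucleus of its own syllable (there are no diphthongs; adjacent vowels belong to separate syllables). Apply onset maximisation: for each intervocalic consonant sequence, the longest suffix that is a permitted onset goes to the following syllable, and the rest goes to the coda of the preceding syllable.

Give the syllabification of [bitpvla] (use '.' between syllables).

bitp.vla

Vowels present: i, a; each is a nucleus, giving 2 syllables.
σ1/σ2 boundary: /tpvl/; trying suffixes from longest down, /vl/ is the first permitted one, so coda /tp/ | onset /vl/.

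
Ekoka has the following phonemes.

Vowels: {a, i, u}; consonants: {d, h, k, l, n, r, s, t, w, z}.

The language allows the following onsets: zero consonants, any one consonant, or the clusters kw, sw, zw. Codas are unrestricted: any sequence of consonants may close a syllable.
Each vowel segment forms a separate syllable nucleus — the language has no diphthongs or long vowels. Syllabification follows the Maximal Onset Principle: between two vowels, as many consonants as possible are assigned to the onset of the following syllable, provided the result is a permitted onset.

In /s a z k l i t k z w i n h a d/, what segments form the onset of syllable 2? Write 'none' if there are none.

l

Nuclei (vowels): a, i, i, a → 4 syllables.
Between /a/ (V1) and /i/ (V2): /zkl/ splits as /zk/ + /l/ (/l/ is the longest suffix that is a licit onset).
Between /i/ (V2) and /i/ (V3): /tkzw/ splits as /tk/ + /zw/ (/zw/ is the longest suffix that is a licit onset).
Between /i/ (V3) and /a/ (V4): /nh/ — longest licit onset from the right is /h/, leaving /n/ as coda.
Result: sazk.litk.zwin.had.
Syllable 2 is /litk/: onset /l/, nucleus /i/, coda /tk/.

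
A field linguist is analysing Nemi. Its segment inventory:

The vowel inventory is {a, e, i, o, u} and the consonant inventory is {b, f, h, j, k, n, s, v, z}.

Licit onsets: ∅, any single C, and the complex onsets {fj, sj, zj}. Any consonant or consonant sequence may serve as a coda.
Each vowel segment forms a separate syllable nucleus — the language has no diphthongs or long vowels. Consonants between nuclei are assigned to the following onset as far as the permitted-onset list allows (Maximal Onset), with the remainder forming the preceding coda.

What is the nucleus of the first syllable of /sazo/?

a

Vowels present: a, o; each is a nucleus, giving 2 syllables.
The first nucleus (vowel 1 from the left) is /a/.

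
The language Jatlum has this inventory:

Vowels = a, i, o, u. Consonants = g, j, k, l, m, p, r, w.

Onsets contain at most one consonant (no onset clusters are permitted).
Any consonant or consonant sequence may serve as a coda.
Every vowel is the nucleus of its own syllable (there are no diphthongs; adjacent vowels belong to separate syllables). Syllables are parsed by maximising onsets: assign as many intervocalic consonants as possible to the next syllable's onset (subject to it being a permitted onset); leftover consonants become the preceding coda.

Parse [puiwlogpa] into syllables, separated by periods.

The vowels are u, i, o, a — 4 nuclei, so 4 syllables.
σ1/σ2 boundary: hiatus — the boundary sits between the two vowels.
σ2/σ3 boundary: /wl/; trying suffixes from longest down, /l/ is the first permitted one, so coda /w/ | onset /l/.
σ3/σ4 boundary: cluster /gp/ — the longest permitted-onset suffix is /p/; onset = /p/, preceding coda = /g/.

pu.iw.log.pa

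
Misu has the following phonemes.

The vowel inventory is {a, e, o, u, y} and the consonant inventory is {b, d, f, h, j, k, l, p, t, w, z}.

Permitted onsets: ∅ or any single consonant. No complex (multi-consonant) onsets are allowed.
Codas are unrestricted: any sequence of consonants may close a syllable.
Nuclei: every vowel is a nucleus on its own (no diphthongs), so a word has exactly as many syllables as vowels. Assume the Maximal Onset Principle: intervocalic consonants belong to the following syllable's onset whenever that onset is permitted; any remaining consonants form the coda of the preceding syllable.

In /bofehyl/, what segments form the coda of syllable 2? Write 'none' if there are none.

Vowels present: o, e, y; each is a nucleus, giving 3 syllables.
V1 /o/ – V2 /e/: /f/ is a single consonant, so it becomes the next onset.
V2 /e/ – V3 /y/: just /h/ — single C goes to the following onset.
Result: bo.fe.hyl.
Syllable 2 is /fe/: onset /f/, nucleus /e/, coda ∅.

none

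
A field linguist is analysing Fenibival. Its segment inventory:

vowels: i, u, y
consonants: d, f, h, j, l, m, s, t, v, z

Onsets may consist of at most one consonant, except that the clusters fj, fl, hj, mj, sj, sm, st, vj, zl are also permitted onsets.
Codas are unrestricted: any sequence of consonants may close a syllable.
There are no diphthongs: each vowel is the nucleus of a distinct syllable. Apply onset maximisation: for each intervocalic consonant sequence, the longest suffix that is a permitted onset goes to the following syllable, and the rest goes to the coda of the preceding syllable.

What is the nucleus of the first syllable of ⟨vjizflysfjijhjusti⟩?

i

Vowels present: i, y, i, u, i; each is a nucleus, giving 5 syllables.
The first nucleus (vowel 1 from the left) is /i/.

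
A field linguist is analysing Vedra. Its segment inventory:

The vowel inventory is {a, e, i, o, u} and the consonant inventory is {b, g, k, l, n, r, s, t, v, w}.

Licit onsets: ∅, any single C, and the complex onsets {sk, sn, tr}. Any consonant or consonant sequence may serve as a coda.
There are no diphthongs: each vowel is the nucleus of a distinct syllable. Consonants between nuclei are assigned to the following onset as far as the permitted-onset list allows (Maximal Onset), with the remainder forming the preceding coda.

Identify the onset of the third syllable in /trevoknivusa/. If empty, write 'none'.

The vowels are e, o, i, u, a — 5 nuclei, so 5 syllables.
/e…o/ gap (V1→V2): just /v/ — single C goes to the following onset.
/o…i/ gap (V2→V3): /kn/ — longest licit onset from the right is /n/, leaving /k/ as coda.
/i…u/ gap (V3→V4): /v/ is a single consonant, so it becomes the next onset.
/u…a/ gap (V4→V5): /s/ is a single consonant, so it becomes the next onset.
So the parse is tre.vok.ni.vu.sa.
Syllable 3 is /ni/: onset /n/, nucleus /i/, coda ∅.

n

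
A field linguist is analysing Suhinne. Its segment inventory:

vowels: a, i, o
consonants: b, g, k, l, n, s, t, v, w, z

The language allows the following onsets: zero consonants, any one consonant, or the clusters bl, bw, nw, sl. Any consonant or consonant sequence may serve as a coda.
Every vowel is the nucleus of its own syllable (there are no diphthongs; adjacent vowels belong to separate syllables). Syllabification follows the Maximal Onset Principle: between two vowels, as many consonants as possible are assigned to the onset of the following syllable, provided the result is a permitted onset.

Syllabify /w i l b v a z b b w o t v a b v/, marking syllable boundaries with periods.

Vowels present: i, a, o, a; each is a nucleus, giving 4 syllables.
V1 /i/ – V2 /a/: cluster /lbv/ — the longest permitted-onset suffix is /v/; onset = /v/, preceding coda = /lb/.
V2 /a/ – V3 /o/: /zbbw/ — longest licit onset from the right is /bw/, leaving /zb/ as coda.
V3 /o/ – V4 /a/: /tv/; trying suffixes from longest down, /v/ is the first permitted one, so coda /t/ | onset /v/.

wilb.vazb.bwot.vabv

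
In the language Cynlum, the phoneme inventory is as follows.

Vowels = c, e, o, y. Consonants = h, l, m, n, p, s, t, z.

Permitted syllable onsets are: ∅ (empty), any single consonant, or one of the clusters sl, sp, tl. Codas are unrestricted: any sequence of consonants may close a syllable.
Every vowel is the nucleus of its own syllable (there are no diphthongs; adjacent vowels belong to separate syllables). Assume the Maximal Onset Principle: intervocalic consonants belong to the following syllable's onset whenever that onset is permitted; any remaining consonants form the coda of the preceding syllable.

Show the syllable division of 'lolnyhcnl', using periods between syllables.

lol.ny.hcnl

Nuclei (vowels): o, y, c → 3 syllables.
/o…y/ gap (V1→V2): /ln/; trying suffixes from longest down, /n/ is the first permitted one, so coda /l/ | onset /n/.
/y…c/ gap (V2→V3): /h/ → onset of the next syllable (single consonants are always licit onsets).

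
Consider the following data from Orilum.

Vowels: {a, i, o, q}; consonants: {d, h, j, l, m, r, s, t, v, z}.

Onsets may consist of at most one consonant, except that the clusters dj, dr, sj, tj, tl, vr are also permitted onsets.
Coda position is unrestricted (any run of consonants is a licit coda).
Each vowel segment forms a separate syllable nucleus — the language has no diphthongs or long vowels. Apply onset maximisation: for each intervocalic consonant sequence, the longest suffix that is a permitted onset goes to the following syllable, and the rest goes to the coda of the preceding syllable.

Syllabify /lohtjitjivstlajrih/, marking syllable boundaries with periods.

loh.tji.tjivs.tlaj.rih

Vowels present: o, i, i, a, i; each is a nucleus, giving 5 syllables.
Between /o/ (V1) and /i/ (V2): /htj/ — longest licit onset from the right is /tj/, leaving /h/ as coda.
Between /i/ (V2) and /i/ (V3): cluster /tj/ — /tj/ is itself a permitted onset, so the whole cluster goes right; preceding coda = ∅.
Between /i/ (V3) and /a/ (V4): /vstl/; trying suffixes from longest down, /tl/ is the first permitted one, so coda /vs/ | onset /tl/.
Between /a/ (V4) and /i/ (V5): /jr/ splits as /j/ + /r/ (/r/ is the longest suffix that is a licit onset).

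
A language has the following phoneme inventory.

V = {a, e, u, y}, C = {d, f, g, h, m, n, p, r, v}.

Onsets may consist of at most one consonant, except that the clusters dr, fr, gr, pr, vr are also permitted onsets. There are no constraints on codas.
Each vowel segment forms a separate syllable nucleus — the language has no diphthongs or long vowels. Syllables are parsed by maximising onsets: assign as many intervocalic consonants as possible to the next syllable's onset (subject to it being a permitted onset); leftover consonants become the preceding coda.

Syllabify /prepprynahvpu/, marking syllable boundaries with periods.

prep.pry.nahv.pu

The vowels are e, y, a, u — 4 nuclei, so 4 syllables.
V1 /e/ – V2 /y/: cluster /ppr/ — the longest permitted-onset suffix is /pr/; onset = /pr/, preceding coda = /p/.
V2 /y/ – V3 /a/: just /n/ — single C goes to the following onset.
V3 /a/ – V4 /u/: cluster /hvp/ — the longest permitted-onset suffix is /p/; onset = /p/, preceding coda = /hv/.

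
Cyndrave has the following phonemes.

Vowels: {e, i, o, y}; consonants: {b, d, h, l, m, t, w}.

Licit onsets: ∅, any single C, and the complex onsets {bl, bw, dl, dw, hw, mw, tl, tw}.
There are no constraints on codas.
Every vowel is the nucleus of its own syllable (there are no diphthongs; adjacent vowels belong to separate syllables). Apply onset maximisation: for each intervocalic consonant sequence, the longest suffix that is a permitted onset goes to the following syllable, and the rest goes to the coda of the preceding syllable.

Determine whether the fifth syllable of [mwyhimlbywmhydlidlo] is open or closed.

Vowels present: y, i, y, y, i, o; each is a nucleus, giving 6 syllables.
/y…i/ gap (V1→V2): just /h/ — single C goes to the following onset.
/i…y/ gap (V2→V3): /mlb/; trying suffixes from longest down, /b/ is the first permitted one, so coda /ml/ | onset /b/.
/y…y/ gap (V3→V4): /wmh/ — longest licit onset from the right is /h/, leaving /wm/ as coda.
/y…i/ gap (V4→V5): /dl/ — entire cluster is a permitted onset → onset /dl/, coda ∅.
/i…o/ gap (V5→V6): /dl/ — entire cluster is a permitted onset → onset /dl/, coda ∅.
Putting it together: mwy.himl.bywm.hy.dli.dlo.
Syllable 5 is /dli/; it ends in its nucleus with no coda, so it is open.

open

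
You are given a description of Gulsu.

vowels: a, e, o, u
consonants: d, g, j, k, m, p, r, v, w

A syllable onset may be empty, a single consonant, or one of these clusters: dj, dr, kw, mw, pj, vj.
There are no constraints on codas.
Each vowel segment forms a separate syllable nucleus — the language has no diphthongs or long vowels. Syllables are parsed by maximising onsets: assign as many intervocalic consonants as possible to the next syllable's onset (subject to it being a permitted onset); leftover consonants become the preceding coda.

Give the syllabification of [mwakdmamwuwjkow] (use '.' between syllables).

mwakd.ma.mwuwj.kow

Vowels present: a, a, u, o; each is a nucleus, giving 4 syllables.
σ1/σ2 boundary: /kdm/ splits as /kd/ + /m/ (/m/ is the longest suffix that is a licit onset).
σ2/σ3 boundary: cluster /mw/ — /mw/ is itself a permitted onset, so the whole cluster goes right; preceding coda = ∅.
σ3/σ4 boundary: /wjk/ splits as /wj/ + /k/ (/k/ is the longest suffix that is a licit onset).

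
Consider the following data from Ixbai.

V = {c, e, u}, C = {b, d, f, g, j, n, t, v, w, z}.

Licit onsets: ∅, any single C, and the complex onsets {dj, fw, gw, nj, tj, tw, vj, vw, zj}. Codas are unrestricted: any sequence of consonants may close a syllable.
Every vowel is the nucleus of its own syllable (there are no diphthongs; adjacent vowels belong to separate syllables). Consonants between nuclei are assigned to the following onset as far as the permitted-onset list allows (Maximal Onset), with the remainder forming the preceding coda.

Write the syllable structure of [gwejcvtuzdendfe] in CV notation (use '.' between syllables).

CCV.CVC.CVC.CVCC.CV

The vowels are e, c, u, e, e — 5 nuclei, so 5 syllables.
V1 /e/ – V2 /c/: /j/ is a single consonant, so it becomes the next onset.
V2 /c/ – V3 /u/: /vt/ — longest licit onset from the right is /t/, leaving /v/ as coda.
V3 /u/ – V4 /e/: cluster /zd/ — the longest permitted-onset suffix is /d/; onset = /d/, preceding coda = /z/.
V4 /e/ – V5 /e/: /ndf/ — longest licit onset from the right is /f/, leaving /nd/ as coda.
Syllabification: gwe.jcv.tuz.dend.fe.
Mapping each syllable to C/V: /gwe/ → CCV, /jcv/ → CVC, /tuz/ → CVC, /dend/ → CVCC, /fe/ → CV.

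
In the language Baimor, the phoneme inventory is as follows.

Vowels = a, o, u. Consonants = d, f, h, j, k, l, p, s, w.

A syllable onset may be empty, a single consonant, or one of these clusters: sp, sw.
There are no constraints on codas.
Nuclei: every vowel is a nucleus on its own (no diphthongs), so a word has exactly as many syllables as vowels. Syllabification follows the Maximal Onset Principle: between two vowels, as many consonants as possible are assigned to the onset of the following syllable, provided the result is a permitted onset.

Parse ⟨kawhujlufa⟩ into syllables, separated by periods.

kaw.huj.lu.fa

Nuclei (vowels): a, u, u, a → 4 syllables.
/a…u/ gap (V1→V2): /wh/; trying suffixes from longest down, /h/ is the first permitted one, so coda /w/ | onset /h/.
/u…u/ gap (V2→V3): /jl/ splits as /j/ + /l/ (/l/ is the longest suffix that is a licit onset).
/u…a/ gap (V3→V4): just /f/ — single C goes to the following onset.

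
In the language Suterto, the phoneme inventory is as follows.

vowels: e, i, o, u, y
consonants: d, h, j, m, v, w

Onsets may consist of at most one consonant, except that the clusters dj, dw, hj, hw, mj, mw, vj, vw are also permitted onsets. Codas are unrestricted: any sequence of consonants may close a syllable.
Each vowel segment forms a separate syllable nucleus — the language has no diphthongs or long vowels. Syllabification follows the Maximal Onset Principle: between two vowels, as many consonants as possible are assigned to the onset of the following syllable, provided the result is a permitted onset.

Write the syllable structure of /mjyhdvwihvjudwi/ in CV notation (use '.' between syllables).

CCVCC.CCVC.CCV.CCV

The vowels are y, i, u, i — 4 nuclei, so 4 syllables.
/y…i/ gap (V1→V2): cluster /hdvw/ — the longest permitted-onset suffix is /vw/; onset = /vw/, preceding coda = /hd/.
/i…u/ gap (V2→V3): /hvj/ splits as /h/ + /vj/ (/vj/ is the longest suffix that is a licit onset).
/u…i/ gap (V3→V4): /dw/ is a licit onset in full, so it all attaches to the next syllable.
Putting it together: mjyhd.vwih.vju.dwi.
Mapping each syllable to C/V: /mjyhd/ → CCVCC, /vwih/ → CCVC, /vju/ → CCV, /dwi/ → CCV.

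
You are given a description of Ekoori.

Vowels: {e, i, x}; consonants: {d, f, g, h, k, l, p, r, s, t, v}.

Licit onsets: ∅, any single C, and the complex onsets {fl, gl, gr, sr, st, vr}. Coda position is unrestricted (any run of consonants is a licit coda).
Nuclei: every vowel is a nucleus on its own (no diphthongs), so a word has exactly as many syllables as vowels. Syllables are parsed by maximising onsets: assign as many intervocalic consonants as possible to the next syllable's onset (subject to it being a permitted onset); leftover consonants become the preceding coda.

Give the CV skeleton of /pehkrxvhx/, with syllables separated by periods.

CVCC.CVC.CV

Vowels present: e, x, x; each is a nucleus, giving 3 syllables.
V1 /e/ – V2 /x/: /hkr/; trying suffixes from longest down, /r/ is the first permitted one, so coda /hk/ | onset /r/.
V2 /x/ – V3 /x/: /vh/ splits as /v/ + /h/ (/h/ is the longest suffix that is a licit onset).
Putting it together: pehk.rxv.hx.
Mapping each syllable to C/V: /pehk/ → CVCC, /rxv/ → CVC, /hx/ → CV.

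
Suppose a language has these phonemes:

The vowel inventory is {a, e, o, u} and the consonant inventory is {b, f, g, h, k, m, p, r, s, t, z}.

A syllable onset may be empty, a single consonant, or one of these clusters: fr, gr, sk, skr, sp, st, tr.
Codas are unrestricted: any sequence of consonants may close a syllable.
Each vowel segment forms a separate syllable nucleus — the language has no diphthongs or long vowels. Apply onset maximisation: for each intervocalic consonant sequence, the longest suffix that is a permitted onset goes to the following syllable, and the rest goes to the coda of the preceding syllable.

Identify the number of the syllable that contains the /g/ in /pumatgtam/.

The vowels are u, a, a — 3 nuclei, so 3 syllables.
/u…a/ gap (V1→V2): /m/ is a single consonant, so it becomes the next onset.
/a…a/ gap (V2→V3): /tgt/ — longest licit onset from the right is /t/, leaving /tg/ as coda.
So the parse is pu.matg.tam.
The /g/ is in the coda of syllable 2 (/matg/).

2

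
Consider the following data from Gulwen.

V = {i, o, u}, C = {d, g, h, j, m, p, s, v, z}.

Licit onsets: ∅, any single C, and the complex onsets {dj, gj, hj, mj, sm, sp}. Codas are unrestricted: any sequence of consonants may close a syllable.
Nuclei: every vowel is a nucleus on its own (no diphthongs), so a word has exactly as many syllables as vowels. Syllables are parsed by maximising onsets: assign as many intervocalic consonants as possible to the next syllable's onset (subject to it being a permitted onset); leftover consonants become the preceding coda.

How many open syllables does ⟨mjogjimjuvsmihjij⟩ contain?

The vowels are o, i, u, i, i — 5 nuclei, so 5 syllables.
/o…i/ gap (V1→V2): cluster /gj/ — /gj/ is itself a permitted onset, so the whole cluster goes right; preceding coda = ∅.
/i…u/ gap (V2→V3): /mj/ is a licit onset in full, so it all attaches to the next syllable.
/u…i/ gap (V3→V4): /vsm/ — longest licit onset from the right is /sm/, leaving /v/ as coda.
/i…i/ gap (V4→V5): cluster /hj/ — /hj/ is itself a permitted onset, so the whole cluster goes right; preceding coda = ∅.
Putting it together: mjo.gji.mjuv.smi.hjij.
Classifying each syllable: /mjo/ (open), /gji/ (open), /mjuv/ (closed), /smi/ (open), /hjij/ (closed).
Open syllables: 3.

3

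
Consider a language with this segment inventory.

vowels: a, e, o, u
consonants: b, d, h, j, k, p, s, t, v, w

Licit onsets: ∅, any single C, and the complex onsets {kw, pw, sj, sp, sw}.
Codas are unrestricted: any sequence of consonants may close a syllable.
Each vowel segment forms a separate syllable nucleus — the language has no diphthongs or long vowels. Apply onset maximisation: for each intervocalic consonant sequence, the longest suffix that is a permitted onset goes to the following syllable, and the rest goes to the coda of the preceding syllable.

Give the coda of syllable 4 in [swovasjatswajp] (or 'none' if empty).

jp

Nuclei (vowels): o, a, a, a → 4 syllables.
V1 /o/ – V2 /a/: /v/ is a single consonant, so it becomes the next onset.
V2 /a/ – V3 /a/: /sj/ is a licit onset in full, so it all attaches to the next syllable.
V3 /a/ – V4 /a/: cluster /tsw/ — the longest permitted-onset suffix is /sw/; onset = /sw/, preceding coda = /t/.
Result: swo.va.sjat.swajp.
Syllable 4 is /swajp/: onset /sw/, nucleus /a/, coda /jp/.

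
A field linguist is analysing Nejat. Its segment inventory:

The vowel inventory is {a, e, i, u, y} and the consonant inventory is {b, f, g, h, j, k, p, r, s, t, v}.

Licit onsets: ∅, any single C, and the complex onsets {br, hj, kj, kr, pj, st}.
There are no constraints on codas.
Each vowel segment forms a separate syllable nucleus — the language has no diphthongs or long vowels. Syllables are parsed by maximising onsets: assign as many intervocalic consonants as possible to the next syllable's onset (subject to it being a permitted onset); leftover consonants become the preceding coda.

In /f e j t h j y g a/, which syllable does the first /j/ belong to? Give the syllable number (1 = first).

1

Vowels present: e, y, a; each is a nucleus, giving 3 syllables.
V1 /e/ – V2 /y/: /jthj/ splits as /jt/ + /hj/ (/hj/ is the longest suffix that is a licit onset).
V2 /y/ – V3 /a/: /g/ is a single consonant, so it becomes the next onset.
Result: fejt.hjy.ga.
The first /j/ is in the coda of syllable 1 (/fejt/).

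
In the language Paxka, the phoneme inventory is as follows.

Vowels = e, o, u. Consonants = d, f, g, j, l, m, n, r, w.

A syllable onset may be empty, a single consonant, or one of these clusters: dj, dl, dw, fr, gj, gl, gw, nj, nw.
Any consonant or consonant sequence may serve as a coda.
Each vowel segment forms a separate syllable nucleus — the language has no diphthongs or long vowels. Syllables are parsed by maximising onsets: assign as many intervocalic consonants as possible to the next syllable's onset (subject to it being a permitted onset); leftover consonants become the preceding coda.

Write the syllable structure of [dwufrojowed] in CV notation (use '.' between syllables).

CCV.CCV.CV.CVC

Nuclei (vowels): u, o, o, e → 4 syllables.
V1 /u/ – V2 /o/: cluster /fr/ — /fr/ is itself a permitted onset, so the whole cluster goes right; preceding coda = ∅.
V2 /o/ – V3 /o/: just /j/ — single C goes to the following onset.
V3 /o/ – V4 /e/: /w/ is a single consonant, so it becomes the next onset.
Syllabification: dwu.fro.jo.wed.
Mapping each syllable to C/V: /dwu/ → CCV, /fro/ → CCV, /jo/ → CV, /wed/ → CVC.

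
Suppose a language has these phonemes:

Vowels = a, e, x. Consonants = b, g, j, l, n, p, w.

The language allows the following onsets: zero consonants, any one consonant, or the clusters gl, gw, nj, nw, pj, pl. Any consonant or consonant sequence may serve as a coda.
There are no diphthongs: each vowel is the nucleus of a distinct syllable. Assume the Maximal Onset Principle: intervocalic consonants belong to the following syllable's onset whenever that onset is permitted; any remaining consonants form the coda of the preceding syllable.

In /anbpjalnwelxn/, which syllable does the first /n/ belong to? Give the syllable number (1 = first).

The vowels are a, a, e, x — 4 nuclei, so 4 syllables.
Between /a/ (V1) and /a/ (V2): /nbpj/ splits as /nb/ + /pj/ (/pj/ is the longest suffix that is a licit onset).
Between /a/ (V2) and /e/ (V3): cluster /lnw/ — the longest permitted-onset suffix is /nw/; onset = /nw/, preceding coda = /l/.
Between /e/ (V3) and /x/ (V4): /l/ is a single consonant, so it becomes the next onset.
Result: anb.pjal.nwe.lxn.
The first /n/ is in the coda of syllable 1 (/anb/).

1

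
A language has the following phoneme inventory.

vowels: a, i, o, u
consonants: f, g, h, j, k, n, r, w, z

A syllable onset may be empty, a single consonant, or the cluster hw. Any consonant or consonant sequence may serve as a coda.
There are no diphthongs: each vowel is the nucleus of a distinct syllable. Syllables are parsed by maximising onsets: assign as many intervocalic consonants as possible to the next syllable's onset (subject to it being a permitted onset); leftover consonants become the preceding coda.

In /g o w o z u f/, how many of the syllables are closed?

1

Nuclei (vowels): o, o, u → 3 syllables.
σ1/σ2 boundary: just /w/ — single C goes to the following onset.
σ2/σ3 boundary: just /z/ — single C goes to the following onset.
Putting it together: go.wo.zuf.
Classifying each syllable: /go/ (open), /wo/ (open), /zuf/ (closed).
Closed syllables: 1.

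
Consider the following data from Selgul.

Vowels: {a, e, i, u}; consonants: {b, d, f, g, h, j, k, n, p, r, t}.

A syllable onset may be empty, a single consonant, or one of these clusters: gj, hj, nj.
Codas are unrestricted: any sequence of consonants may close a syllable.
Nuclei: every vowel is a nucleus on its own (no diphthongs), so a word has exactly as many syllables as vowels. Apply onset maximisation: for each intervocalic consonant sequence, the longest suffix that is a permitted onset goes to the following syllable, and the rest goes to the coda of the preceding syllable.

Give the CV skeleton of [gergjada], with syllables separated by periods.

Vowels present: e, a, a; each is a nucleus, giving 3 syllables.
/e…a/ gap (V1→V2): cluster /rgj/ — the longest permitted-onset suffix is /gj/; onset = /gj/, preceding coda = /r/.
/a…a/ gap (V2→V3): /d/ is a single consonant, so it becomes the next onset.
Putting it together: ger.gja.da.
Mapping each syllable to C/V: /ger/ → CVC, /gja/ → CCV, /da/ → CV.

CVC.CCV.CV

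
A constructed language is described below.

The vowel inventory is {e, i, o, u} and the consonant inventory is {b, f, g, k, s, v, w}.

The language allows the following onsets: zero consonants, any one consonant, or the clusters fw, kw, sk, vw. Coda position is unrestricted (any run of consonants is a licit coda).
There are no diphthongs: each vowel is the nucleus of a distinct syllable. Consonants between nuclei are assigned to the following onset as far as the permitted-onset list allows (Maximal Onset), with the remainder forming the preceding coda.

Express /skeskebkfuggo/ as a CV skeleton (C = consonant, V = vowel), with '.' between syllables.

The vowels are e, e, u, o — 4 nuclei, so 4 syllables.
/e…e/ gap (V1→V2): /sk/ — entire cluster is a permitted onset → onset /sk/, coda ∅.
/e…u/ gap (V2→V3): /bkf/; trying suffixes from longest down, /f/ is the first permitted one, so coda /bk/ | onset /f/.
/u…o/ gap (V3→V4): /gg/ splits as /g/ + /g/ (/g/ is the longest suffix that is a licit onset).
Result: ske.skebk.fug.go.
Mapping each syllable to C/V: /ske/ → CCV, /skebk/ → CCVCC, /fug/ → CVC, /go/ → CV.

CCV.CCVCC.CVC.CV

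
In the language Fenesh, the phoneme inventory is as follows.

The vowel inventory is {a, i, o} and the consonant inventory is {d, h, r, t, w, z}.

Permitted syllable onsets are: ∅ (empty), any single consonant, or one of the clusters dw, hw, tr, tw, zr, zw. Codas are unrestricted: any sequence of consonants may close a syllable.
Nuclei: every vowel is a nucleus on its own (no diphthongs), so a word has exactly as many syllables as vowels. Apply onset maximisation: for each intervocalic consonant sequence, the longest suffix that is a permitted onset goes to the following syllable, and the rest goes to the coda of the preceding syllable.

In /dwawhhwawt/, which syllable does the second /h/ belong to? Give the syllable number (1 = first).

2

Vowels present: a, a; each is a nucleus, giving 2 syllables.
Between /a/ (V1) and /a/ (V2): cluster /whhw/ — the longest permitted-onset suffix is /hw/; onset = /hw/, preceding coda = /wh/.
So the parse is dwawh.hwawt.
The second /h/ is in the onset of syllable 2 (/hwawt/).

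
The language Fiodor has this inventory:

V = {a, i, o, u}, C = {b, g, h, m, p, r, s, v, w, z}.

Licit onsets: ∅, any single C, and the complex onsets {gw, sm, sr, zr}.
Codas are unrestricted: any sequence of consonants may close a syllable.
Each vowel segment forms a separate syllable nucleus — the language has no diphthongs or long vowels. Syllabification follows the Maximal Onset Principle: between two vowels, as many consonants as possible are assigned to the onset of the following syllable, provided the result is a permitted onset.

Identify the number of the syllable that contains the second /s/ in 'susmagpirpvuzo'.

The vowels are u, a, i, u, o — 5 nuclei, so 5 syllables.
/u…a/ gap (V1→V2): /sm/ — entire cluster is a permitted onset → onset /sm/, coda ∅.
/a…i/ gap (V2→V3): /gp/ splits as /g/ + /p/ (/p/ is the longest suffix that is a licit onset).
/i…u/ gap (V3→V4): cluster /rpv/ — the longest permitted-onset suffix is /v/; onset = /v/, preceding coda = /rp/.
/u…o/ gap (V4→V5): just /z/ — single C goes to the following onset.
Putting it together: su.smag.pirp.vu.zo.
The second /s/ is in the onset of syllable 2 (/smag/).

2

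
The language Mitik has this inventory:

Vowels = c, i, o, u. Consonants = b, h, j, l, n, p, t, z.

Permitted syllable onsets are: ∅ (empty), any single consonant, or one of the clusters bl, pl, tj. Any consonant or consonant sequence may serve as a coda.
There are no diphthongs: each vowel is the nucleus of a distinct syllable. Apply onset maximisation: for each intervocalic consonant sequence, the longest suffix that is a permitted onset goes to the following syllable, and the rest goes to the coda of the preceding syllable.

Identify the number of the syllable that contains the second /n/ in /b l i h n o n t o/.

2

Vowels present: i, o, o; each is a nucleus, giving 3 syllables.
/i…o/ gap (V1→V2): /hn/ — longest licit onset from the right is /n/, leaving /h/ as coda.
/o…o/ gap (V2→V3): /nt/ — longest licit onset from the right is /t/, leaving /n/ as coda.
So the parse is blih.non.to.
The second /n/ is in the coda of syllable 2 (/non/).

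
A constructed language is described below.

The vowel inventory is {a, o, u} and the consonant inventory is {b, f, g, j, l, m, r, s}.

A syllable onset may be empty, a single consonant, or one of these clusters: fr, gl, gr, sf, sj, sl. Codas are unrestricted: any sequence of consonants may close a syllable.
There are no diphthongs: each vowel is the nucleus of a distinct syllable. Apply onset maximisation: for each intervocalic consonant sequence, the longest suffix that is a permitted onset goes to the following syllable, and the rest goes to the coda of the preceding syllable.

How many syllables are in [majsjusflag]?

3

Nuclei (vowels): a, u, a → 3 syllables.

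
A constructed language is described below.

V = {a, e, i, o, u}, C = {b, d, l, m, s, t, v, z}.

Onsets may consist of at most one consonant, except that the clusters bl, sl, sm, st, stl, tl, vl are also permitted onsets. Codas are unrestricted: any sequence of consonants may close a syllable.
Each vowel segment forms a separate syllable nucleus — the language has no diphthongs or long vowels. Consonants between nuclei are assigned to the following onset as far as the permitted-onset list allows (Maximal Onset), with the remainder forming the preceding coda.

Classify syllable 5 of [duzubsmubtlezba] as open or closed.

The vowels are u, u, u, e, a — 5 nuclei, so 5 syllables.
σ1/σ2 boundary: /z/ is a single consonant, so it becomes the next onset.
σ2/σ3 boundary: /bsm/; trying suffixes from longest down, /sm/ is the first permitted one, so coda /b/ | onset /sm/.
σ3/σ4 boundary: /btl/ — longest licit onset from the right is /tl/, leaving /b/ as coda.
σ4/σ5 boundary: /zb/ splits as /z/ + /b/ (/b/ is the longest suffix that is a licit onset).
Result: du.zub.smub.tlez.ba.
Syllable 5 is /ba/; it ends in its nucleus with no coda, so it is open.

open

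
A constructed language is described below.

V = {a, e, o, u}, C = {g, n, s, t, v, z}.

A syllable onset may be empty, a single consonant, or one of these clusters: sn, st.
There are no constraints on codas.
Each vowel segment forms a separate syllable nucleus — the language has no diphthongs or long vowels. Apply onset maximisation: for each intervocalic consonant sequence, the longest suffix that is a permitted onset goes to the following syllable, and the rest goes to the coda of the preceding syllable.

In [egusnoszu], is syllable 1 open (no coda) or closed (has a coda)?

Nuclei (vowels): e, u, o, u → 4 syllables.
σ1/σ2 boundary: just /g/ — single C goes to the following onset.
σ2/σ3 boundary: /sn/ — entire cluster is a permitted onset → onset /sn/, coda ∅.
σ3/σ4 boundary: /sz/ splits as /s/ + /z/ (/z/ is the longest suffix that is a licit onset).
Syllabification: e.gu.snos.zu.
Syllable 1 is /e/; it ends in its nucleus with no coda, so it is open.

open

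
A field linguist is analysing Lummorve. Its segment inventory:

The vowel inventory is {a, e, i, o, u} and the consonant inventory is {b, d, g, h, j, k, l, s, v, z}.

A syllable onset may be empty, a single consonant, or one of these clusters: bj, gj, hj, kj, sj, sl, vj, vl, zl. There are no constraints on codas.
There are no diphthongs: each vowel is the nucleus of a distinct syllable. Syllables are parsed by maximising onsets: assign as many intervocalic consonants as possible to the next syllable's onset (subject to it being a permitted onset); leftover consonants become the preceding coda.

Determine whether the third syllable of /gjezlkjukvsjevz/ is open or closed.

The vowels are e, u, e — 3 nuclei, so 3 syllables.
Between /e/ (V1) and /u/ (V2): /zlkj/ — longest licit onset from the right is /kj/, leaving /zl/ as coda.
Between /u/ (V2) and /e/ (V3): /kvsj/; trying suffixes from longest down, /sj/ is the first permitted one, so coda /kv/ | onset /sj/.
So the parse is gjezl.kjukv.sjevz.
Syllable 3 is /sjevz/ with coda /vz/, so it is closed.

closed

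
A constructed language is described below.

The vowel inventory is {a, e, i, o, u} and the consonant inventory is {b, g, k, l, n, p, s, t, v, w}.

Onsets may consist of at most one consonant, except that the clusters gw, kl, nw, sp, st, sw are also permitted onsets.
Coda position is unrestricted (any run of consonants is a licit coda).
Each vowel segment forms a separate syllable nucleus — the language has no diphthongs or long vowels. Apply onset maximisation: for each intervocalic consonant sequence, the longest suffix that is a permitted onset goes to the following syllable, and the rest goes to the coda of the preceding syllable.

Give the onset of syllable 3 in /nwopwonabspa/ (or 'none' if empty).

The vowels are o, o, a, a — 4 nuclei, so 4 syllables.
Between /o/ (V1) and /o/ (V2): /pw/ — longest licit onset from the right is /w/, leaving /p/ as coda.
Between /o/ (V2) and /a/ (V3): /n/ → onset of the next syllable (single consonants are always licit onsets).
Between /a/ (V3) and /a/ (V4): /bsp/ — longest licit onset from the right is /sp/, leaving /b/ as coda.
So the parse is nwop.wo.nab.spa.
Syllable 3 is /nab/: onset /n/, nucleus /a/, coda /b/.

n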